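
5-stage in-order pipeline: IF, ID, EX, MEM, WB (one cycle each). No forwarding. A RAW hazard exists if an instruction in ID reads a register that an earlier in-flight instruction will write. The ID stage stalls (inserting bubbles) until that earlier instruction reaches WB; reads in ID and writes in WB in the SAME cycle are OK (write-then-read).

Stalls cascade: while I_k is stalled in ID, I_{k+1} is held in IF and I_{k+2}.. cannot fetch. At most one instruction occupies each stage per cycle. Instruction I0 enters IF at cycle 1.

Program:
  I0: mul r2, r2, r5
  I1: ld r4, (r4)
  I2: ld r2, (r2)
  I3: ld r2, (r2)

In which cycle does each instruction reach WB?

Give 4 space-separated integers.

Answer: 5 6 8 11

Derivation:
I0 mul r2 <- r2,r5: IF@1 ID@2 stall=0 (-) EX@3 MEM@4 WB@5
I1 ld r4 <- r4: IF@2 ID@3 stall=0 (-) EX@4 MEM@5 WB@6
I2 ld r2 <- r2: IF@3 ID@4 stall=1 (RAW on I0.r2 (WB@5)) EX@6 MEM@7 WB@8
I3 ld r2 <- r2: IF@4 ID@6 stall=2 (RAW on I2.r2 (WB@8)) EX@9 MEM@10 WB@11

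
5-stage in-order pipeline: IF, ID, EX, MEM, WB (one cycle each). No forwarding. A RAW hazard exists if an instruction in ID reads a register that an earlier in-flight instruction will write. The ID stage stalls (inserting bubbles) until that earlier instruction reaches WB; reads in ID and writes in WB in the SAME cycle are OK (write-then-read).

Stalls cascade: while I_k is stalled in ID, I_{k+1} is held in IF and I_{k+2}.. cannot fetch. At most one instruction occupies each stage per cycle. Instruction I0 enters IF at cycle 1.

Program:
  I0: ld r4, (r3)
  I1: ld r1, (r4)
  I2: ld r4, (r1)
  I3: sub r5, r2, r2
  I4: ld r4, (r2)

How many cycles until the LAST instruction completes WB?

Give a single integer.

I0 ld r4 <- r3: IF@1 ID@2 stall=0 (-) EX@3 MEM@4 WB@5
I1 ld r1 <- r4: IF@2 ID@3 stall=2 (RAW on I0.r4 (WB@5)) EX@6 MEM@7 WB@8
I2 ld r4 <- r1: IF@3 ID@6 stall=2 (RAW on I1.r1 (WB@8)) EX@9 MEM@10 WB@11
I3 sub r5 <- r2,r2: IF@6 ID@9 stall=0 (-) EX@10 MEM@11 WB@12
I4 ld r4 <- r2: IF@9 ID@10 stall=0 (-) EX@11 MEM@12 WB@13

Answer: 13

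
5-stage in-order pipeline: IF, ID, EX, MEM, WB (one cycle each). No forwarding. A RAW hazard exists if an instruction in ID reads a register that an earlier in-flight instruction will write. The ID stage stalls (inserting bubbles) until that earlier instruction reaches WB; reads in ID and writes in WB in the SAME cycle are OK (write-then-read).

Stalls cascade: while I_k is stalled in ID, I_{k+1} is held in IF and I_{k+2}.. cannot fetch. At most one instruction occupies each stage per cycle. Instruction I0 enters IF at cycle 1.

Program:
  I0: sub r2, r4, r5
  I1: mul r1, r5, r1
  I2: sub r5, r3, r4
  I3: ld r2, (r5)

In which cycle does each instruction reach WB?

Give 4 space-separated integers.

Answer: 5 6 7 10

Derivation:
I0 sub r2 <- r4,r5: IF@1 ID@2 stall=0 (-) EX@3 MEM@4 WB@5
I1 mul r1 <- r5,r1: IF@2 ID@3 stall=0 (-) EX@4 MEM@5 WB@6
I2 sub r5 <- r3,r4: IF@3 ID@4 stall=0 (-) EX@5 MEM@6 WB@7
I3 ld r2 <- r5: IF@4 ID@5 stall=2 (RAW on I2.r5 (WB@7)) EX@8 MEM@9 WB@10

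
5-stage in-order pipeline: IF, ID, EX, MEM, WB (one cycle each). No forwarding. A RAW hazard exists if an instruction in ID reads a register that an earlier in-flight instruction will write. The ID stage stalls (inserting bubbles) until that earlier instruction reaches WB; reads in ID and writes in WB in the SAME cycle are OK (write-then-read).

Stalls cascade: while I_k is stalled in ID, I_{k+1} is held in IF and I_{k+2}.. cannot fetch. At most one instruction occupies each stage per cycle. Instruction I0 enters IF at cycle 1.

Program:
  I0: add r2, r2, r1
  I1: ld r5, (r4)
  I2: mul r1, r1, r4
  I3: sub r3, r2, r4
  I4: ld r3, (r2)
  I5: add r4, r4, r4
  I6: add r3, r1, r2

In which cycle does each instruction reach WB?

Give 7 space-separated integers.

Answer: 5 6 7 8 9 10 11

Derivation:
I0 add r2 <- r2,r1: IF@1 ID@2 stall=0 (-) EX@3 MEM@4 WB@5
I1 ld r5 <- r4: IF@2 ID@3 stall=0 (-) EX@4 MEM@5 WB@6
I2 mul r1 <- r1,r4: IF@3 ID@4 stall=0 (-) EX@5 MEM@6 WB@7
I3 sub r3 <- r2,r4: IF@4 ID@5 stall=0 (-) EX@6 MEM@7 WB@8
I4 ld r3 <- r2: IF@5 ID@6 stall=0 (-) EX@7 MEM@8 WB@9
I5 add r4 <- r4,r4: IF@6 ID@7 stall=0 (-) EX@8 MEM@9 WB@10
I6 add r3 <- r1,r2: IF@7 ID@8 stall=0 (-) EX@9 MEM@10 WB@11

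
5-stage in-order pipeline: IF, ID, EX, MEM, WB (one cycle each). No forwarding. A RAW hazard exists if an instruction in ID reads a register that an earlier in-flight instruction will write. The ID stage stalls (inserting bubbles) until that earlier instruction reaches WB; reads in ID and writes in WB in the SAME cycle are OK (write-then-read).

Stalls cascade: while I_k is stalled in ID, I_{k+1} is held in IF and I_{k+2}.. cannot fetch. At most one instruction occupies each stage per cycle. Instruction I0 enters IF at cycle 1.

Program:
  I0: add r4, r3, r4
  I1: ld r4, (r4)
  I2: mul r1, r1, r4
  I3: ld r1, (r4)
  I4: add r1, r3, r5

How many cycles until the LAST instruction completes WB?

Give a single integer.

Answer: 13

Derivation:
I0 add r4 <- r3,r4: IF@1 ID@2 stall=0 (-) EX@3 MEM@4 WB@5
I1 ld r4 <- r4: IF@2 ID@3 stall=2 (RAW on I0.r4 (WB@5)) EX@6 MEM@7 WB@8
I2 mul r1 <- r1,r4: IF@3 ID@6 stall=2 (RAW on I1.r4 (WB@8)) EX@9 MEM@10 WB@11
I3 ld r1 <- r4: IF@6 ID@9 stall=0 (-) EX@10 MEM@11 WB@12
I4 add r1 <- r3,r5: IF@9 ID@10 stall=0 (-) EX@11 MEM@12 WB@13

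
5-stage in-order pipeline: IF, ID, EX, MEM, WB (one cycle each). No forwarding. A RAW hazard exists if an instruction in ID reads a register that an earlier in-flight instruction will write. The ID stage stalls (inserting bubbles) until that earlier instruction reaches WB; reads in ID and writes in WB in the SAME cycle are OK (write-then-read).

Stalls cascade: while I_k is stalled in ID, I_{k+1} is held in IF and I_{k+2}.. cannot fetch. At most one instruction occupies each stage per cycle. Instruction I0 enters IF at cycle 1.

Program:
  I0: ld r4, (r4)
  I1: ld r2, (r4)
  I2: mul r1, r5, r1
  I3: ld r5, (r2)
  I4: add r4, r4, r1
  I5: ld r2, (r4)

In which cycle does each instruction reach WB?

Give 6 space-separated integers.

I0 ld r4 <- r4: IF@1 ID@2 stall=0 (-) EX@3 MEM@4 WB@5
I1 ld r2 <- r4: IF@2 ID@3 stall=2 (RAW on I0.r4 (WB@5)) EX@6 MEM@7 WB@8
I2 mul r1 <- r5,r1: IF@3 ID@6 stall=0 (-) EX@7 MEM@8 WB@9
I3 ld r5 <- r2: IF@6 ID@7 stall=1 (RAW on I1.r2 (WB@8)) EX@9 MEM@10 WB@11
I4 add r4 <- r4,r1: IF@7 ID@9 stall=0 (-) EX@10 MEM@11 WB@12
I5 ld r2 <- r4: IF@9 ID@10 stall=2 (RAW on I4.r4 (WB@12)) EX@13 MEM@14 WB@15

Answer: 5 8 9 11 12 15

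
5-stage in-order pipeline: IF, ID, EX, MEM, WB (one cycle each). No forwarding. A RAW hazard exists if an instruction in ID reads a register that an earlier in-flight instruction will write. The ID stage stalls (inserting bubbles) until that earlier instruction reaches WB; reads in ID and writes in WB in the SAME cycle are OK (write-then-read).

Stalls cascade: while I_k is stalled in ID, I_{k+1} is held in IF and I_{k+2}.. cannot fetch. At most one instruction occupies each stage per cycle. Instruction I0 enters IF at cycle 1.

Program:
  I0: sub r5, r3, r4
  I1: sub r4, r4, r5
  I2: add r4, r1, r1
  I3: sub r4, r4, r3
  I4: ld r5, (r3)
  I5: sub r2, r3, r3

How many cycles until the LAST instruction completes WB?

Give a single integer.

Answer: 14

Derivation:
I0 sub r5 <- r3,r4: IF@1 ID@2 stall=0 (-) EX@3 MEM@4 WB@5
I1 sub r4 <- r4,r5: IF@2 ID@3 stall=2 (RAW on I0.r5 (WB@5)) EX@6 MEM@7 WB@8
I2 add r4 <- r1,r1: IF@3 ID@6 stall=0 (-) EX@7 MEM@8 WB@9
I3 sub r4 <- r4,r3: IF@6 ID@7 stall=2 (RAW on I2.r4 (WB@9)) EX@10 MEM@11 WB@12
I4 ld r5 <- r3: IF@7 ID@10 stall=0 (-) EX@11 MEM@12 WB@13
I5 sub r2 <- r3,r3: IF@10 ID@11 stall=0 (-) EX@12 MEM@13 WB@14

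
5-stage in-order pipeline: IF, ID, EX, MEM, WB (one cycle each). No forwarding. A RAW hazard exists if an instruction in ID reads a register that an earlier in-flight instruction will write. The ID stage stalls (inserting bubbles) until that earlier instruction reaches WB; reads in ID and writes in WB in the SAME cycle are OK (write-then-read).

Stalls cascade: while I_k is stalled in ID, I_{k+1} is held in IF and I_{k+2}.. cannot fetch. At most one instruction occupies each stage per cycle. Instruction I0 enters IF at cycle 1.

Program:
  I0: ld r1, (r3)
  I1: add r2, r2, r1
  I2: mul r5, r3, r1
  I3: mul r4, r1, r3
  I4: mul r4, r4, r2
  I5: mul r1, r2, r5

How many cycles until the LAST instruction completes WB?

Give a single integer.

Answer: 14

Derivation:
I0 ld r1 <- r3: IF@1 ID@2 stall=0 (-) EX@3 MEM@4 WB@5
I1 add r2 <- r2,r1: IF@2 ID@3 stall=2 (RAW on I0.r1 (WB@5)) EX@6 MEM@7 WB@8
I2 mul r5 <- r3,r1: IF@3 ID@6 stall=0 (-) EX@7 MEM@8 WB@9
I3 mul r4 <- r1,r3: IF@6 ID@7 stall=0 (-) EX@8 MEM@9 WB@10
I4 mul r4 <- r4,r2: IF@7 ID@8 stall=2 (RAW on I3.r4 (WB@10)) EX@11 MEM@12 WB@13
I5 mul r1 <- r2,r5: IF@8 ID@11 stall=0 (-) EX@12 MEM@13 WB@14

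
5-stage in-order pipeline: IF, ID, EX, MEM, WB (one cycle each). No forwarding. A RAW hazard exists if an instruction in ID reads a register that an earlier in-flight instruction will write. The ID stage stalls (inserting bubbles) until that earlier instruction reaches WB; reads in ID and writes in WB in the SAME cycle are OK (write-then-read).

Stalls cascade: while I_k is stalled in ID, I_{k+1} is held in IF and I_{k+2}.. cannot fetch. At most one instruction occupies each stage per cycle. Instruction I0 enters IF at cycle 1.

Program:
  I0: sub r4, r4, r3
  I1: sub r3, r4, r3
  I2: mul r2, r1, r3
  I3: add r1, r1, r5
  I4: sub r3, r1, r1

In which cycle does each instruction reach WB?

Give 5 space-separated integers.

I0 sub r4 <- r4,r3: IF@1 ID@2 stall=0 (-) EX@3 MEM@4 WB@5
I1 sub r3 <- r4,r3: IF@2 ID@3 stall=2 (RAW on I0.r4 (WB@5)) EX@6 MEM@7 WB@8
I2 mul r2 <- r1,r3: IF@3 ID@6 stall=2 (RAW on I1.r3 (WB@8)) EX@9 MEM@10 WB@11
I3 add r1 <- r1,r5: IF@6 ID@9 stall=0 (-) EX@10 MEM@11 WB@12
I4 sub r3 <- r1,r1: IF@9 ID@10 stall=2 (RAW on I3.r1 (WB@12)) EX@13 MEM@14 WB@15

Answer: 5 8 11 12 15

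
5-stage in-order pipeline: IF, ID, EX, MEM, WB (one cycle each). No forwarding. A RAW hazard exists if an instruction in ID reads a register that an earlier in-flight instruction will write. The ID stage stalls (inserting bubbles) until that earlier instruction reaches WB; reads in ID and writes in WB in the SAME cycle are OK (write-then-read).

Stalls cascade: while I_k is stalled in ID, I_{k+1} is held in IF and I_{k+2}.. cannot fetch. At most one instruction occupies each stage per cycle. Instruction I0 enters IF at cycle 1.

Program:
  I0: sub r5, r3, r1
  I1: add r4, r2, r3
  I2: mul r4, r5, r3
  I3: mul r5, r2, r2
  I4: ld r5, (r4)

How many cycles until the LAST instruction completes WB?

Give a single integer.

Answer: 11

Derivation:
I0 sub r5 <- r3,r1: IF@1 ID@2 stall=0 (-) EX@3 MEM@4 WB@5
I1 add r4 <- r2,r3: IF@2 ID@3 stall=0 (-) EX@4 MEM@5 WB@6
I2 mul r4 <- r5,r3: IF@3 ID@4 stall=1 (RAW on I0.r5 (WB@5)) EX@6 MEM@7 WB@8
I3 mul r5 <- r2,r2: IF@4 ID@6 stall=0 (-) EX@7 MEM@8 WB@9
I4 ld r5 <- r4: IF@6 ID@7 stall=1 (RAW on I2.r4 (WB@8)) EX@9 MEM@10 WB@11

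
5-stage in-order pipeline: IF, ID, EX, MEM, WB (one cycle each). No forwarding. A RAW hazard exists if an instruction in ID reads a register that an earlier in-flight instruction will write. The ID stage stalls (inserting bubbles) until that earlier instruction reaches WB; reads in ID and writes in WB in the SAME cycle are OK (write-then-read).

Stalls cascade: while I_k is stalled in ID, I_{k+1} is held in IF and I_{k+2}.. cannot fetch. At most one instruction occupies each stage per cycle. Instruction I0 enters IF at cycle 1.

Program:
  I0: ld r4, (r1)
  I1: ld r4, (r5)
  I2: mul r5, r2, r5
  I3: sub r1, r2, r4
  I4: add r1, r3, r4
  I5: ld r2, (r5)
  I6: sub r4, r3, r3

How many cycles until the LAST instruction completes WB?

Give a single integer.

I0 ld r4 <- r1: IF@1 ID@2 stall=0 (-) EX@3 MEM@4 WB@5
I1 ld r4 <- r5: IF@2 ID@3 stall=0 (-) EX@4 MEM@5 WB@6
I2 mul r5 <- r2,r5: IF@3 ID@4 stall=0 (-) EX@5 MEM@6 WB@7
I3 sub r1 <- r2,r4: IF@4 ID@5 stall=1 (RAW on I1.r4 (WB@6)) EX@7 MEM@8 WB@9
I4 add r1 <- r3,r4: IF@5 ID@7 stall=0 (-) EX@8 MEM@9 WB@10
I5 ld r2 <- r5: IF@7 ID@8 stall=0 (-) EX@9 MEM@10 WB@11
I6 sub r4 <- r3,r3: IF@8 ID@9 stall=0 (-) EX@10 MEM@11 WB@12

Answer: 12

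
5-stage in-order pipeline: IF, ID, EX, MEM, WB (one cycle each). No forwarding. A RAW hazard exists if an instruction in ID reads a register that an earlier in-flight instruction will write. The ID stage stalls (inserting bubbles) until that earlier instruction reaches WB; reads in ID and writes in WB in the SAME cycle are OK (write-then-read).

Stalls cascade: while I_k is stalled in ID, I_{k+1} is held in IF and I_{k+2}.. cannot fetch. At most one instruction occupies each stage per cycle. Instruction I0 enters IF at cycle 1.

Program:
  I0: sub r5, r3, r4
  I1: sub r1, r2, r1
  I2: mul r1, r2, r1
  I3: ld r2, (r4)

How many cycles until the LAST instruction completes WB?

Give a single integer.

Answer: 10

Derivation:
I0 sub r5 <- r3,r4: IF@1 ID@2 stall=0 (-) EX@3 MEM@4 WB@5
I1 sub r1 <- r2,r1: IF@2 ID@3 stall=0 (-) EX@4 MEM@5 WB@6
I2 mul r1 <- r2,r1: IF@3 ID@4 stall=2 (RAW on I1.r1 (WB@6)) EX@7 MEM@8 WB@9
I3 ld r2 <- r4: IF@4 ID@7 stall=0 (-) EX@8 MEM@9 WB@10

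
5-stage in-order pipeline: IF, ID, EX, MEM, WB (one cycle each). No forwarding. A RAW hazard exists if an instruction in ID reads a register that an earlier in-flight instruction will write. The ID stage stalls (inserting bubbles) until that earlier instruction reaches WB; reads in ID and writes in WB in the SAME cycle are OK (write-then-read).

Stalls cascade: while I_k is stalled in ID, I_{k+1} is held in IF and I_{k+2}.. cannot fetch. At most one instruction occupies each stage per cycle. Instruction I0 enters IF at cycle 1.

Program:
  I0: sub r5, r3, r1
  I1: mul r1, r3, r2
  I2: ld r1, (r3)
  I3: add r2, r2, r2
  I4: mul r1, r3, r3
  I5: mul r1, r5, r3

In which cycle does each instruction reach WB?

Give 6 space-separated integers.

I0 sub r5 <- r3,r1: IF@1 ID@2 stall=0 (-) EX@3 MEM@4 WB@5
I1 mul r1 <- r3,r2: IF@2 ID@3 stall=0 (-) EX@4 MEM@5 WB@6
I2 ld r1 <- r3: IF@3 ID@4 stall=0 (-) EX@5 MEM@6 WB@7
I3 add r2 <- r2,r2: IF@4 ID@5 stall=0 (-) EX@6 MEM@7 WB@8
I4 mul r1 <- r3,r3: IF@5 ID@6 stall=0 (-) EX@7 MEM@8 WB@9
I5 mul r1 <- r5,r3: IF@6 ID@7 stall=0 (-) EX@8 MEM@9 WB@10

Answer: 5 6 7 8 9 10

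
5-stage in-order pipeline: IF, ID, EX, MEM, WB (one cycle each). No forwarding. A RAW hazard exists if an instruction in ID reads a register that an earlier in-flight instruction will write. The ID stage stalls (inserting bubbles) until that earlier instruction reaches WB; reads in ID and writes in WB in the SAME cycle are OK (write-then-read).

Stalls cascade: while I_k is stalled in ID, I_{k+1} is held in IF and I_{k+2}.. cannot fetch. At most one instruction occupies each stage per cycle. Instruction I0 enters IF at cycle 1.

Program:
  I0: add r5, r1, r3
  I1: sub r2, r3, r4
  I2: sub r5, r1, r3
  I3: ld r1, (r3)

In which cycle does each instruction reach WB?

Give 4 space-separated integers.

I0 add r5 <- r1,r3: IF@1 ID@2 stall=0 (-) EX@3 MEM@4 WB@5
I1 sub r2 <- r3,r4: IF@2 ID@3 stall=0 (-) EX@4 MEM@5 WB@6
I2 sub r5 <- r1,r3: IF@3 ID@4 stall=0 (-) EX@5 MEM@6 WB@7
I3 ld r1 <- r3: IF@4 ID@5 stall=0 (-) EX@6 MEM@7 WB@8

Answer: 5 6 7 8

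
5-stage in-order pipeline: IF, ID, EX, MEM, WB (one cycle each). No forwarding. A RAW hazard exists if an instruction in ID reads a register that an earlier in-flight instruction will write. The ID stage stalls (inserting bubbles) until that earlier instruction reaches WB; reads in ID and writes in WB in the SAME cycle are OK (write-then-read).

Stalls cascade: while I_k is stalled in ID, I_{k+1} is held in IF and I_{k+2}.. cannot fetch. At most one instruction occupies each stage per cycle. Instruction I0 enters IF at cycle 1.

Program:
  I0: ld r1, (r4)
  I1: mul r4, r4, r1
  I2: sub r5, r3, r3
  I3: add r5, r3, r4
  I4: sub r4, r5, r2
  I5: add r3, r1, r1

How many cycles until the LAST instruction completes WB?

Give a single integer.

Answer: 15

Derivation:
I0 ld r1 <- r4: IF@1 ID@2 stall=0 (-) EX@3 MEM@4 WB@5
I1 mul r4 <- r4,r1: IF@2 ID@3 stall=2 (RAW on I0.r1 (WB@5)) EX@6 MEM@7 WB@8
I2 sub r5 <- r3,r3: IF@3 ID@6 stall=0 (-) EX@7 MEM@8 WB@9
I3 add r5 <- r3,r4: IF@6 ID@7 stall=1 (RAW on I1.r4 (WB@8)) EX@9 MEM@10 WB@11
I4 sub r4 <- r5,r2: IF@7 ID@9 stall=2 (RAW on I3.r5 (WB@11)) EX@12 MEM@13 WB@14
I5 add r3 <- r1,r1: IF@9 ID@12 stall=0 (-) EX@13 MEM@14 WB@15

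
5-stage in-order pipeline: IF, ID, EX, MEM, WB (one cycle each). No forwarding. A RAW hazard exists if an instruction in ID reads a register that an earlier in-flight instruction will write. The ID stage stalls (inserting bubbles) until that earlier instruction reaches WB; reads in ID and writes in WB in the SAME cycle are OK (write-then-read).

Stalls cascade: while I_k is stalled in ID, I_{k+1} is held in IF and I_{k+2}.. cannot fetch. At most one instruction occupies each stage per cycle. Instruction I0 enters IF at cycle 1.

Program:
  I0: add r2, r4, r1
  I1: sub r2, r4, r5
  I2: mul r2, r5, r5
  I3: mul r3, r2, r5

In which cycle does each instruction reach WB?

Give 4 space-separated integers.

Answer: 5 6 7 10

Derivation:
I0 add r2 <- r4,r1: IF@1 ID@2 stall=0 (-) EX@3 MEM@4 WB@5
I1 sub r2 <- r4,r5: IF@2 ID@3 stall=0 (-) EX@4 MEM@5 WB@6
I2 mul r2 <- r5,r5: IF@3 ID@4 stall=0 (-) EX@5 MEM@6 WB@7
I3 mul r3 <- r2,r5: IF@4 ID@5 stall=2 (RAW on I2.r2 (WB@7)) EX@8 MEM@9 WB@10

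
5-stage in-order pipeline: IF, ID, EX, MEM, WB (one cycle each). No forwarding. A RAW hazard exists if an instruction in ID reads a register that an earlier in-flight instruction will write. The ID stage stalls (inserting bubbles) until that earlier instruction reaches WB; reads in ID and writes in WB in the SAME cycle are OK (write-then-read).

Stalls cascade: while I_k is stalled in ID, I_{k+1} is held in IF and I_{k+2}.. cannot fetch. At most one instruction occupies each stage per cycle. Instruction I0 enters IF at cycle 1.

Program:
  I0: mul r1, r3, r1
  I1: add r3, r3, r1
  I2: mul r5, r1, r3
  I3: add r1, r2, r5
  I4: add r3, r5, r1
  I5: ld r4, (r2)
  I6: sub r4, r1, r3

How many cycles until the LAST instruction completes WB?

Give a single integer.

I0 mul r1 <- r3,r1: IF@1 ID@2 stall=0 (-) EX@3 MEM@4 WB@5
I1 add r3 <- r3,r1: IF@2 ID@3 stall=2 (RAW on I0.r1 (WB@5)) EX@6 MEM@7 WB@8
I2 mul r5 <- r1,r3: IF@3 ID@6 stall=2 (RAW on I1.r3 (WB@8)) EX@9 MEM@10 WB@11
I3 add r1 <- r2,r5: IF@6 ID@9 stall=2 (RAW on I2.r5 (WB@11)) EX@12 MEM@13 WB@14
I4 add r3 <- r5,r1: IF@9 ID@12 stall=2 (RAW on I3.r1 (WB@14)) EX@15 MEM@16 WB@17
I5 ld r4 <- r2: IF@12 ID@15 stall=0 (-) EX@16 MEM@17 WB@18
I6 sub r4 <- r1,r3: IF@15 ID@16 stall=1 (RAW on I4.r3 (WB@17)) EX@18 MEM@19 WB@20

Answer: 20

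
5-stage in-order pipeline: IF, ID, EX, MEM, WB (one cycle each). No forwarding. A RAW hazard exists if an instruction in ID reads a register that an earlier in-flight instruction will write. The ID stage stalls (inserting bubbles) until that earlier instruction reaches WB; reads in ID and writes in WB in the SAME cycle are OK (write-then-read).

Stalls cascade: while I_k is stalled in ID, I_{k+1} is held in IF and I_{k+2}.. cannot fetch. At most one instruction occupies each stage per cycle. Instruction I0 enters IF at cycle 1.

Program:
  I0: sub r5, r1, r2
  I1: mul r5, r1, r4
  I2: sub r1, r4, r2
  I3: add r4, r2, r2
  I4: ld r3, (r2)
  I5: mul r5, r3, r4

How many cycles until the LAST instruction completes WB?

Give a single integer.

Answer: 12

Derivation:
I0 sub r5 <- r1,r2: IF@1 ID@2 stall=0 (-) EX@3 MEM@4 WB@5
I1 mul r5 <- r1,r4: IF@2 ID@3 stall=0 (-) EX@4 MEM@5 WB@6
I2 sub r1 <- r4,r2: IF@3 ID@4 stall=0 (-) EX@5 MEM@6 WB@7
I3 add r4 <- r2,r2: IF@4 ID@5 stall=0 (-) EX@6 MEM@7 WB@8
I4 ld r3 <- r2: IF@5 ID@6 stall=0 (-) EX@7 MEM@8 WB@9
I5 mul r5 <- r3,r4: IF@6 ID@7 stall=2 (RAW on I4.r3 (WB@9)) EX@10 MEM@11 WB@12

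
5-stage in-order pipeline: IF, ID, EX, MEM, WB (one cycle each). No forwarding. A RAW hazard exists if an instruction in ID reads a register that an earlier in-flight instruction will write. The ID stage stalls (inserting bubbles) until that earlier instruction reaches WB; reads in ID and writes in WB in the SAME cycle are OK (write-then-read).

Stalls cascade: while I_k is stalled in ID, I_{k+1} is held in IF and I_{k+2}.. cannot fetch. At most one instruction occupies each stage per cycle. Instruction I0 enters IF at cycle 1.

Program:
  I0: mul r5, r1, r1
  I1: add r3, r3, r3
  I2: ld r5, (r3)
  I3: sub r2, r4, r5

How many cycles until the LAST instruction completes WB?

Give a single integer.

Answer: 12

Derivation:
I0 mul r5 <- r1,r1: IF@1 ID@2 stall=0 (-) EX@3 MEM@4 WB@5
I1 add r3 <- r3,r3: IF@2 ID@3 stall=0 (-) EX@4 MEM@5 WB@6
I2 ld r5 <- r3: IF@3 ID@4 stall=2 (RAW on I1.r3 (WB@6)) EX@7 MEM@8 WB@9
I3 sub r2 <- r4,r5: IF@4 ID@7 stall=2 (RAW on I2.r5 (WB@9)) EX@10 MEM@11 WB@12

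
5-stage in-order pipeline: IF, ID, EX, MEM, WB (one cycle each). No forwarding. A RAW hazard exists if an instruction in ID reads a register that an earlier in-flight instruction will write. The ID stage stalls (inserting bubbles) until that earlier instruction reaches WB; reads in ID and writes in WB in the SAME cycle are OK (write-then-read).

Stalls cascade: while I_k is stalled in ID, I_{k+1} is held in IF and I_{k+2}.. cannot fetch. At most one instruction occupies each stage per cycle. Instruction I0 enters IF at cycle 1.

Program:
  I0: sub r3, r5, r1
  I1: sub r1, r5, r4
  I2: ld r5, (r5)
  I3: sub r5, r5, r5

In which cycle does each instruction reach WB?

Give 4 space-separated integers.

Answer: 5 6 7 10

Derivation:
I0 sub r3 <- r5,r1: IF@1 ID@2 stall=0 (-) EX@3 MEM@4 WB@5
I1 sub r1 <- r5,r4: IF@2 ID@3 stall=0 (-) EX@4 MEM@5 WB@6
I2 ld r5 <- r5: IF@3 ID@4 stall=0 (-) EX@5 MEM@6 WB@7
I3 sub r5 <- r5,r5: IF@4 ID@5 stall=2 (RAW on I2.r5 (WB@7)) EX@8 MEM@9 WB@10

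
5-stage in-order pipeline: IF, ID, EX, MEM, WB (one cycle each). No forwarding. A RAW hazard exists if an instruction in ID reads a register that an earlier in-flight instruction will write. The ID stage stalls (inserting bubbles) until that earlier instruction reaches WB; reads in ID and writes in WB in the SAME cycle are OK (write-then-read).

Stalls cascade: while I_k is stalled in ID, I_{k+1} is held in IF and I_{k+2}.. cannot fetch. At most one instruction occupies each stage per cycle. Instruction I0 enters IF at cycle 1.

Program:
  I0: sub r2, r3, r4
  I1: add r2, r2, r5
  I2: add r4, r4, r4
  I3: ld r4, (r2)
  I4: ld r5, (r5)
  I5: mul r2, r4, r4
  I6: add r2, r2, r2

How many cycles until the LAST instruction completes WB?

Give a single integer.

Answer: 17

Derivation:
I0 sub r2 <- r3,r4: IF@1 ID@2 stall=0 (-) EX@3 MEM@4 WB@5
I1 add r2 <- r2,r5: IF@2 ID@3 stall=2 (RAW on I0.r2 (WB@5)) EX@6 MEM@7 WB@8
I2 add r4 <- r4,r4: IF@3 ID@6 stall=0 (-) EX@7 MEM@8 WB@9
I3 ld r4 <- r2: IF@6 ID@7 stall=1 (RAW on I1.r2 (WB@8)) EX@9 MEM@10 WB@11
I4 ld r5 <- r5: IF@7 ID@9 stall=0 (-) EX@10 MEM@11 WB@12
I5 mul r2 <- r4,r4: IF@9 ID@10 stall=1 (RAW on I3.r4 (WB@11)) EX@12 MEM@13 WB@14
I6 add r2 <- r2,r2: IF@10 ID@12 stall=2 (RAW on I5.r2 (WB@14)) EX@15 MEM@16 WB@17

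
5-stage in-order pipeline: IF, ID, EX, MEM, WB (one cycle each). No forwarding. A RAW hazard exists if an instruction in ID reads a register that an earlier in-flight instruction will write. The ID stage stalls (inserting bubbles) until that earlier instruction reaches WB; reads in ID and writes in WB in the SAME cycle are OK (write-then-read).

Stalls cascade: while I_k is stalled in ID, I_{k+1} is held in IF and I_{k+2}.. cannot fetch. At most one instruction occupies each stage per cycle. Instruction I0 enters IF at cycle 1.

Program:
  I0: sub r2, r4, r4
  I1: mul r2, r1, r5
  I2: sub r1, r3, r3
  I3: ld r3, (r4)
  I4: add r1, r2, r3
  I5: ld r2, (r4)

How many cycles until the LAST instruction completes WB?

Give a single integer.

I0 sub r2 <- r4,r4: IF@1 ID@2 stall=0 (-) EX@3 MEM@4 WB@5
I1 mul r2 <- r1,r5: IF@2 ID@3 stall=0 (-) EX@4 MEM@5 WB@6
I2 sub r1 <- r3,r3: IF@3 ID@4 stall=0 (-) EX@5 MEM@6 WB@7
I3 ld r3 <- r4: IF@4 ID@5 stall=0 (-) EX@6 MEM@7 WB@8
I4 add r1 <- r2,r3: IF@5 ID@6 stall=2 (RAW on I3.r3 (WB@8)) EX@9 MEM@10 WB@11
I5 ld r2 <- r4: IF@6 ID@9 stall=0 (-) EX@10 MEM@11 WB@12

Answer: 12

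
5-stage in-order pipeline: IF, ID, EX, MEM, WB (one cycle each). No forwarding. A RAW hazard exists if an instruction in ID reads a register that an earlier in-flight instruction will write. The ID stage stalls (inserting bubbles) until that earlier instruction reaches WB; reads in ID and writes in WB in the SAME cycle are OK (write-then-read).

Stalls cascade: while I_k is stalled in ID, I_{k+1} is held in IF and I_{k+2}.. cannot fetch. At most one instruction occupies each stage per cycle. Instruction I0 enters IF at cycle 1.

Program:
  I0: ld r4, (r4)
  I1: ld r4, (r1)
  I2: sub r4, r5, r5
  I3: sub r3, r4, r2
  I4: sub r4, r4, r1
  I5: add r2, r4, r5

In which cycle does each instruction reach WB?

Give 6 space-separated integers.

I0 ld r4 <- r4: IF@1 ID@2 stall=0 (-) EX@3 MEM@4 WB@5
I1 ld r4 <- r1: IF@2 ID@3 stall=0 (-) EX@4 MEM@5 WB@6
I2 sub r4 <- r5,r5: IF@3 ID@4 stall=0 (-) EX@5 MEM@6 WB@7
I3 sub r3 <- r4,r2: IF@4 ID@5 stall=2 (RAW on I2.r4 (WB@7)) EX@8 MEM@9 WB@10
I4 sub r4 <- r4,r1: IF@5 ID@8 stall=0 (-) EX@9 MEM@10 WB@11
I5 add r2 <- r4,r5: IF@8 ID@9 stall=2 (RAW on I4.r4 (WB@11)) EX@12 MEM@13 WB@14

Answer: 5 6 7 10 11 14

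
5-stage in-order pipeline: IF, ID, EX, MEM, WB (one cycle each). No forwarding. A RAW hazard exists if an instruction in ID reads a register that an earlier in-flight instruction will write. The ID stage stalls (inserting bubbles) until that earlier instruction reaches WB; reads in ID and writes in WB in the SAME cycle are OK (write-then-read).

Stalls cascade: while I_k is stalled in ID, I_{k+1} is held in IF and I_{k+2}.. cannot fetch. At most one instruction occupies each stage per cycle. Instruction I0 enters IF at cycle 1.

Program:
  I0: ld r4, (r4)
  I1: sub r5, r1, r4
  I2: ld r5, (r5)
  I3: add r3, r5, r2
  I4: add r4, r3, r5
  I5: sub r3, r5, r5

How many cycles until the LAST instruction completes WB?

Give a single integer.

Answer: 18

Derivation:
I0 ld r4 <- r4: IF@1 ID@2 stall=0 (-) EX@3 MEM@4 WB@5
I1 sub r5 <- r1,r4: IF@2 ID@3 stall=2 (RAW on I0.r4 (WB@5)) EX@6 MEM@7 WB@8
I2 ld r5 <- r5: IF@3 ID@6 stall=2 (RAW on I1.r5 (WB@8)) EX@9 MEM@10 WB@11
I3 add r3 <- r5,r2: IF@6 ID@9 stall=2 (RAW on I2.r5 (WB@11)) EX@12 MEM@13 WB@14
I4 add r4 <- r3,r5: IF@9 ID@12 stall=2 (RAW on I3.r3 (WB@14)) EX@15 MEM@16 WB@17
I5 sub r3 <- r5,r5: IF@12 ID@15 stall=0 (-) EX@16 MEM@17 WB@18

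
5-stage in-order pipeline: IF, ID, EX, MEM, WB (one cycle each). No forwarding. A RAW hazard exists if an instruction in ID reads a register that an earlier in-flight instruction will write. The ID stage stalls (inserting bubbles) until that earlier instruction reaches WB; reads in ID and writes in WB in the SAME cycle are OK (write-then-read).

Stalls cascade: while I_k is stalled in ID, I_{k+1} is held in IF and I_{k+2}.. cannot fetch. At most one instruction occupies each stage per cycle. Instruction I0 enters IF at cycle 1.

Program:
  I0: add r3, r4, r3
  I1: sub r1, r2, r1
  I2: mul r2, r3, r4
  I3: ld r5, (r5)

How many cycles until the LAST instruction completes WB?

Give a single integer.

I0 add r3 <- r4,r3: IF@1 ID@2 stall=0 (-) EX@3 MEM@4 WB@5
I1 sub r1 <- r2,r1: IF@2 ID@3 stall=0 (-) EX@4 MEM@5 WB@6
I2 mul r2 <- r3,r4: IF@3 ID@4 stall=1 (RAW on I0.r3 (WB@5)) EX@6 MEM@7 WB@8
I3 ld r5 <- r5: IF@4 ID@6 stall=0 (-) EX@7 MEM@8 WB@9

Answer: 9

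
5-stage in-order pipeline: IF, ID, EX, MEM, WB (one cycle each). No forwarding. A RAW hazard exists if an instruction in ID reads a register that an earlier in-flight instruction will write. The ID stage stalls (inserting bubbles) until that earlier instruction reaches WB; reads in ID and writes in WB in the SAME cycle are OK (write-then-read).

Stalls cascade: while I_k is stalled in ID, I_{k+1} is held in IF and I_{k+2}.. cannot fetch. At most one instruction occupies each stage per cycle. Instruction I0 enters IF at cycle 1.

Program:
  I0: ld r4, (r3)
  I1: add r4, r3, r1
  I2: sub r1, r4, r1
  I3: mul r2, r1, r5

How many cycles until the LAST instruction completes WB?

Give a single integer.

Answer: 12

Derivation:
I0 ld r4 <- r3: IF@1 ID@2 stall=0 (-) EX@3 MEM@4 WB@5
I1 add r4 <- r3,r1: IF@2 ID@3 stall=0 (-) EX@4 MEM@5 WB@6
I2 sub r1 <- r4,r1: IF@3 ID@4 stall=2 (RAW on I1.r4 (WB@6)) EX@7 MEM@8 WB@9
I3 mul r2 <- r1,r5: IF@4 ID@7 stall=2 (RAW on I2.r1 (WB@9)) EX@10 MEM@11 WB@12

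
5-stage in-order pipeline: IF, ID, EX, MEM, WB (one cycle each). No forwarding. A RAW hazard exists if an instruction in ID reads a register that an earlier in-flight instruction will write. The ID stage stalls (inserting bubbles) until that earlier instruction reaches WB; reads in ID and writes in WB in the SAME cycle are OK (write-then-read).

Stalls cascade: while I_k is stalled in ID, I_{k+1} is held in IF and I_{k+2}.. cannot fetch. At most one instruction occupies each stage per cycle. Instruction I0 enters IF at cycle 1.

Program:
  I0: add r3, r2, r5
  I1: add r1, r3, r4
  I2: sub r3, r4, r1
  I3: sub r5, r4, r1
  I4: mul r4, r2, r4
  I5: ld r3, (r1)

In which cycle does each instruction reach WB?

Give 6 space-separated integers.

I0 add r3 <- r2,r5: IF@1 ID@2 stall=0 (-) EX@3 MEM@4 WB@5
I1 add r1 <- r3,r4: IF@2 ID@3 stall=2 (RAW on I0.r3 (WB@5)) EX@6 MEM@7 WB@8
I2 sub r3 <- r4,r1: IF@3 ID@6 stall=2 (RAW on I1.r1 (WB@8)) EX@9 MEM@10 WB@11
I3 sub r5 <- r4,r1: IF@6 ID@9 stall=0 (-) EX@10 MEM@11 WB@12
I4 mul r4 <- r2,r4: IF@9 ID@10 stall=0 (-) EX@11 MEM@12 WB@13
I5 ld r3 <- r1: IF@10 ID@11 stall=0 (-) EX@12 MEM@13 WB@14

Answer: 5 8 11 12 13 14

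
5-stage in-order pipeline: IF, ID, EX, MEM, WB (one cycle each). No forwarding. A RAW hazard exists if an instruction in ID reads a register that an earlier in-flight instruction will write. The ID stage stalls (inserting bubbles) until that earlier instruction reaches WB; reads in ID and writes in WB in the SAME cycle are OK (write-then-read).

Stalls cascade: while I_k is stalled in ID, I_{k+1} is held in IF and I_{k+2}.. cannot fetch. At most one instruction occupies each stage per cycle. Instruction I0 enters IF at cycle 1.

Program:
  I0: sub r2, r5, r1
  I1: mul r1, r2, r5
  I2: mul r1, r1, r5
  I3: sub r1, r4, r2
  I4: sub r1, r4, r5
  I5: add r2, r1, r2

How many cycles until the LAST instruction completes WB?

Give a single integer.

I0 sub r2 <- r5,r1: IF@1 ID@2 stall=0 (-) EX@3 MEM@4 WB@5
I1 mul r1 <- r2,r5: IF@2 ID@3 stall=2 (RAW on I0.r2 (WB@5)) EX@6 MEM@7 WB@8
I2 mul r1 <- r1,r5: IF@3 ID@6 stall=2 (RAW on I1.r1 (WB@8)) EX@9 MEM@10 WB@11
I3 sub r1 <- r4,r2: IF@6 ID@9 stall=0 (-) EX@10 MEM@11 WB@12
I4 sub r1 <- r4,r5: IF@9 ID@10 stall=0 (-) EX@11 MEM@12 WB@13
I5 add r2 <- r1,r2: IF@10 ID@11 stall=2 (RAW on I4.r1 (WB@13)) EX@14 MEM@15 WB@16

Answer: 16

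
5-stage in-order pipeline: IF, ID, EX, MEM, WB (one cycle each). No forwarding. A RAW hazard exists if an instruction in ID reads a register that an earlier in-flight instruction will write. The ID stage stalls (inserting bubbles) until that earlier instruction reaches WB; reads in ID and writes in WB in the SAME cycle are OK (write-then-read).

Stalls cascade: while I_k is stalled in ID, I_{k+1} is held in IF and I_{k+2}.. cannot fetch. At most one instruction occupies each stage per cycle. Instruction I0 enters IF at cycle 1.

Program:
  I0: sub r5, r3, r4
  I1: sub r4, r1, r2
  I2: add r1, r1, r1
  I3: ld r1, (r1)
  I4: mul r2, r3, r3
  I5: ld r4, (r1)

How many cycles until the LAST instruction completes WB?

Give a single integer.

I0 sub r5 <- r3,r4: IF@1 ID@2 stall=0 (-) EX@3 MEM@4 WB@5
I1 sub r4 <- r1,r2: IF@2 ID@3 stall=0 (-) EX@4 MEM@5 WB@6
I2 add r1 <- r1,r1: IF@3 ID@4 stall=0 (-) EX@5 MEM@6 WB@7
I3 ld r1 <- r1: IF@4 ID@5 stall=2 (RAW on I2.r1 (WB@7)) EX@8 MEM@9 WB@10
I4 mul r2 <- r3,r3: IF@5 ID@8 stall=0 (-) EX@9 MEM@10 WB@11
I5 ld r4 <- r1: IF@8 ID@9 stall=1 (RAW on I3.r1 (WB@10)) EX@11 MEM@12 WB@13

Answer: 13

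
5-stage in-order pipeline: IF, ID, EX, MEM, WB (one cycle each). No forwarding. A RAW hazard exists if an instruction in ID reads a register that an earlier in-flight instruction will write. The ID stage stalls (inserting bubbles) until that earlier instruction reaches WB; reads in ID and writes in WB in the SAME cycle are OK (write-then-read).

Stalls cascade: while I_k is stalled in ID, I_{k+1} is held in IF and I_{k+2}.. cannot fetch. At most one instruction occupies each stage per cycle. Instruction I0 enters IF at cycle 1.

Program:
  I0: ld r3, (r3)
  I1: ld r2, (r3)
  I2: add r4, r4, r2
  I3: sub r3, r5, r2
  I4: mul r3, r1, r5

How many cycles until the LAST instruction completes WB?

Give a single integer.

I0 ld r3 <- r3: IF@1 ID@2 stall=0 (-) EX@3 MEM@4 WB@5
I1 ld r2 <- r3: IF@2 ID@3 stall=2 (RAW on I0.r3 (WB@5)) EX@6 MEM@7 WB@8
I2 add r4 <- r4,r2: IF@3 ID@6 stall=2 (RAW on I1.r2 (WB@8)) EX@9 MEM@10 WB@11
I3 sub r3 <- r5,r2: IF@6 ID@9 stall=0 (-) EX@10 MEM@11 WB@12
I4 mul r3 <- r1,r5: IF@9 ID@10 stall=0 (-) EX@11 MEM@12 WB@13

Answer: 13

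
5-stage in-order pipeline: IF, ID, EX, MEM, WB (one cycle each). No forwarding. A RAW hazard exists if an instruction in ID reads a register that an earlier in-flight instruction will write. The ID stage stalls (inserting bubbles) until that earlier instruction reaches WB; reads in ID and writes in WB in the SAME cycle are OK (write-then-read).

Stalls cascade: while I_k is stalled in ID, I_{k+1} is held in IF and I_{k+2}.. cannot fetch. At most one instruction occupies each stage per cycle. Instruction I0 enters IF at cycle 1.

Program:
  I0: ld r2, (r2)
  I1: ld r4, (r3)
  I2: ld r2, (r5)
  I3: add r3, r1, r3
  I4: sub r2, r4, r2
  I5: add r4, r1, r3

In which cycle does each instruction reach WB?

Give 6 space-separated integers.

Answer: 5 6 7 8 10 11

Derivation:
I0 ld r2 <- r2: IF@1 ID@2 stall=0 (-) EX@3 MEM@4 WB@5
I1 ld r4 <- r3: IF@2 ID@3 stall=0 (-) EX@4 MEM@5 WB@6
I2 ld r2 <- r5: IF@3 ID@4 stall=0 (-) EX@5 MEM@6 WB@7
I3 add r3 <- r1,r3: IF@4 ID@5 stall=0 (-) EX@6 MEM@7 WB@8
I4 sub r2 <- r4,r2: IF@5 ID@6 stall=1 (RAW on I2.r2 (WB@7)) EX@8 MEM@9 WB@10
I5 add r4 <- r1,r3: IF@6 ID@8 stall=0 (-) EX@9 MEM@10 WB@11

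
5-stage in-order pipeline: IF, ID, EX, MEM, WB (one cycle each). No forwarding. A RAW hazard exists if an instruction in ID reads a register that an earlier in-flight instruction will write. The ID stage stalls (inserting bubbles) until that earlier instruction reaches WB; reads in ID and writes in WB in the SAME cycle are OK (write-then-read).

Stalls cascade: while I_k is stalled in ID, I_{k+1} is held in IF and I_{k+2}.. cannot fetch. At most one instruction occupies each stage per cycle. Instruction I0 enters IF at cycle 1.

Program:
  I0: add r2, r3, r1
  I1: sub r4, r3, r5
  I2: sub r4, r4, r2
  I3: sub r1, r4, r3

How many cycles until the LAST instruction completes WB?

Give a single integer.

Answer: 12

Derivation:
I0 add r2 <- r3,r1: IF@1 ID@2 stall=0 (-) EX@3 MEM@4 WB@5
I1 sub r4 <- r3,r5: IF@2 ID@3 stall=0 (-) EX@4 MEM@5 WB@6
I2 sub r4 <- r4,r2: IF@3 ID@4 stall=2 (RAW on I1.r4 (WB@6)) EX@7 MEM@8 WB@9
I3 sub r1 <- r4,r3: IF@4 ID@7 stall=2 (RAW on I2.r4 (WB@9)) EX@10 MEM@11 WB@12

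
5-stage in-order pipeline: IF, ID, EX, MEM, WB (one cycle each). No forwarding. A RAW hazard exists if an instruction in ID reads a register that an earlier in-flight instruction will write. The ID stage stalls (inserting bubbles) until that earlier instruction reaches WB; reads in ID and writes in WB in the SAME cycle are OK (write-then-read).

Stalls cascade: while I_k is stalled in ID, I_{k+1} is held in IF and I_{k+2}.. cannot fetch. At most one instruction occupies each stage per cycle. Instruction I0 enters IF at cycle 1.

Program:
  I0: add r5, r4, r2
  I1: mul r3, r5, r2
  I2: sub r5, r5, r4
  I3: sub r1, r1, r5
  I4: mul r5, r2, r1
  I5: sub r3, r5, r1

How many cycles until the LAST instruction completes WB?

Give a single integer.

Answer: 18

Derivation:
I0 add r5 <- r4,r2: IF@1 ID@2 stall=0 (-) EX@3 MEM@4 WB@5
I1 mul r3 <- r5,r2: IF@2 ID@3 stall=2 (RAW on I0.r5 (WB@5)) EX@6 MEM@7 WB@8
I2 sub r5 <- r5,r4: IF@3 ID@6 stall=0 (-) EX@7 MEM@8 WB@9
I3 sub r1 <- r1,r5: IF@6 ID@7 stall=2 (RAW on I2.r5 (WB@9)) EX@10 MEM@11 WB@12
I4 mul r5 <- r2,r1: IF@7 ID@10 stall=2 (RAW on I3.r1 (WB@12)) EX@13 MEM@14 WB@15
I5 sub r3 <- r5,r1: IF@10 ID@13 stall=2 (RAW on I4.r5 (WB@15)) EX@16 MEM@17 WB@18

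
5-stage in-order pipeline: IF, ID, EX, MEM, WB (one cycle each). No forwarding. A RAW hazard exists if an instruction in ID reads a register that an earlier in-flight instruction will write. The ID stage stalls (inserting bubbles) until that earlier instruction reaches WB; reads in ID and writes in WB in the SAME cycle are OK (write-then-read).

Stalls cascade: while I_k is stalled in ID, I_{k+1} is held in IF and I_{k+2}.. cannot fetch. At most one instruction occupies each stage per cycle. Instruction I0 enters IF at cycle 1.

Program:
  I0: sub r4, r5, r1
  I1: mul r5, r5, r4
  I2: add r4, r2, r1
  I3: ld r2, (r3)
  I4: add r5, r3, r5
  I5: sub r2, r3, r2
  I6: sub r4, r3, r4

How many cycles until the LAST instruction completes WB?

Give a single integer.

I0 sub r4 <- r5,r1: IF@1 ID@2 stall=0 (-) EX@3 MEM@4 WB@5
I1 mul r5 <- r5,r4: IF@2 ID@3 stall=2 (RAW on I0.r4 (WB@5)) EX@6 MEM@7 WB@8
I2 add r4 <- r2,r1: IF@3 ID@6 stall=0 (-) EX@7 MEM@8 WB@9
I3 ld r2 <- r3: IF@6 ID@7 stall=0 (-) EX@8 MEM@9 WB@10
I4 add r5 <- r3,r5: IF@7 ID@8 stall=0 (-) EX@9 MEM@10 WB@11
I5 sub r2 <- r3,r2: IF@8 ID@9 stall=1 (RAW on I3.r2 (WB@10)) EX@11 MEM@12 WB@13
I6 sub r4 <- r3,r4: IF@9 ID@11 stall=0 (-) EX@12 MEM@13 WB@14

Answer: 14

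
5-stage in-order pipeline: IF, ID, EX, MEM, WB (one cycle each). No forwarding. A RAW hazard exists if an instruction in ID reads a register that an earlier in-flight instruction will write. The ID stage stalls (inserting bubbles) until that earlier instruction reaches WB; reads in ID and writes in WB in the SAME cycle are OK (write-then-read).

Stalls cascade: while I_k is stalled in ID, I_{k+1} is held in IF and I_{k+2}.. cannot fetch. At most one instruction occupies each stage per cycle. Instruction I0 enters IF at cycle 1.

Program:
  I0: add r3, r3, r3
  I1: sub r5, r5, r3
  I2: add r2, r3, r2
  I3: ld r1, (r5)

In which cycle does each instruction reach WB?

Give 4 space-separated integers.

Answer: 5 8 9 11

Derivation:
I0 add r3 <- r3,r3: IF@1 ID@2 stall=0 (-) EX@3 MEM@4 WB@5
I1 sub r5 <- r5,r3: IF@2 ID@3 stall=2 (RAW on I0.r3 (WB@5)) EX@6 MEM@7 WB@8
I2 add r2 <- r3,r2: IF@3 ID@6 stall=0 (-) EX@7 MEM@8 WB@9
I3 ld r1 <- r5: IF@6 ID@7 stall=1 (RAW on I1.r5 (WB@8)) EX@9 MEM@10 WB@11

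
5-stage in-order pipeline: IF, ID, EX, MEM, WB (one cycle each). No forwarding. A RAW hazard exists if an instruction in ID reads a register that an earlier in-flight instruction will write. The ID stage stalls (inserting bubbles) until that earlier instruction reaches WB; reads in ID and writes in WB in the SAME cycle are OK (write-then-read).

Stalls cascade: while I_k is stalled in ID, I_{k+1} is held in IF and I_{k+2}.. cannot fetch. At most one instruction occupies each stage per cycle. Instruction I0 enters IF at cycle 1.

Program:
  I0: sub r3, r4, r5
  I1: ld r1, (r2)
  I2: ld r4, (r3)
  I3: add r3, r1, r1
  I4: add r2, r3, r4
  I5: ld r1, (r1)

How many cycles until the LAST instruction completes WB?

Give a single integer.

Answer: 13

Derivation:
I0 sub r3 <- r4,r5: IF@1 ID@2 stall=0 (-) EX@3 MEM@4 WB@5
I1 ld r1 <- r2: IF@2 ID@3 stall=0 (-) EX@4 MEM@5 WB@6
I2 ld r4 <- r3: IF@3 ID@4 stall=1 (RAW on I0.r3 (WB@5)) EX@6 MEM@7 WB@8
I3 add r3 <- r1,r1: IF@4 ID@6 stall=0 (-) EX@7 MEM@8 WB@9
I4 add r2 <- r3,r4: IF@6 ID@7 stall=2 (RAW on I3.r3 (WB@9)) EX@10 MEM@11 WB@12
I5 ld r1 <- r1: IF@7 ID@10 stall=0 (-) EX@11 MEM@12 WB@13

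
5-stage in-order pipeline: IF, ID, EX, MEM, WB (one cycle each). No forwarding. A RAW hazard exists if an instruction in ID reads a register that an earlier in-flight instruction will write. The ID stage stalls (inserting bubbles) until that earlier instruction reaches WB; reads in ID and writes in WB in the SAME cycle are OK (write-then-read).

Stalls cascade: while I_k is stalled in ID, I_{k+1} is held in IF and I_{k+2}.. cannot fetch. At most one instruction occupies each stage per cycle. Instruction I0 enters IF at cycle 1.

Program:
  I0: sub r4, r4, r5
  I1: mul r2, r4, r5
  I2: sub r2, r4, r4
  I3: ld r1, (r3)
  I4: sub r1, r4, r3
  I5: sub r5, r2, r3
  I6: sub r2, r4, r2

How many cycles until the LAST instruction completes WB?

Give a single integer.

I0 sub r4 <- r4,r5: IF@1 ID@2 stall=0 (-) EX@3 MEM@4 WB@5
I1 mul r2 <- r4,r5: IF@2 ID@3 stall=2 (RAW on I0.r4 (WB@5)) EX@6 MEM@7 WB@8
I2 sub r2 <- r4,r4: IF@3 ID@6 stall=0 (-) EX@7 MEM@8 WB@9
I3 ld r1 <- r3: IF@6 ID@7 stall=0 (-) EX@8 MEM@9 WB@10
I4 sub r1 <- r4,r3: IF@7 ID@8 stall=0 (-) EX@9 MEM@10 WB@11
I5 sub r5 <- r2,r3: IF@8 ID@9 stall=0 (-) EX@10 MEM@11 WB@12
I6 sub r2 <- r4,r2: IF@9 ID@10 stall=0 (-) EX@11 MEM@12 WB@13

Answer: 13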